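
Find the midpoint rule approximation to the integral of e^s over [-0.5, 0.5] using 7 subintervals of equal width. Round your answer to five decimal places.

Δs = (0.5 − (-0.5))/7 = 1/7.
Midpoints: -3/7, -2/7, -1/7, 0, 1/7, 2/7, 3/7.
f(-3/7) ≈ 0.65144, f(-2/7) ≈ 0.75148, f(-1/7) ≈ 0.86688, f(0) ≈ 1.00000, f(1/7) ≈ 1.15356, f(2/7) ≈ 1.33071, f(3/7) ≈ 1.53506.
Sum = Δs · [f(-3/7) + f(-2/7) + f(-1/7) + ...].
Sum ≈ 1.04130.

1.04130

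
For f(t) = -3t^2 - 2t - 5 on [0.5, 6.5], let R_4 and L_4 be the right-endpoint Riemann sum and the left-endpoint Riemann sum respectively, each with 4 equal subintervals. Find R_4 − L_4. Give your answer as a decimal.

R_4 = -456.75.
L_4 = -249.75.
R_4 − L_4 = -207.

-207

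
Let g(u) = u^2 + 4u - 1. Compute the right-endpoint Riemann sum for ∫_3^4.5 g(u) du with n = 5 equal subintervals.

44.985

Δu = (4.5 − 3)/5 = 0.3.
Right endpoints: 3.3, 3.6, 3.9, 4.2, 4.5.
g(3.3) = 23.09, g(3.6) = 26.36, g(3.9) = 29.81, g(4.2) = 33.44, g(4.5) = 37.25.
Sum = Δu · [g(3.3) + g(3.6) + g(3.9) + g(4.2) + g(4.5)].
Sum = 44.985.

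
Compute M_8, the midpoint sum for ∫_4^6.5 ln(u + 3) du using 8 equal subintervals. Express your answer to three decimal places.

5.266

Δu = (6.5 − 4)/8 = 0.3125.
Midpoints: 4.15625, 4.46875, 4.78125, 5.09375, 5.40625, 5.71875, 6.03125, 6.34375.
f(4.15625) ≈ 1.968, f(4.46875) ≈ 2.011, f(4.78125) ≈ 2.052, f(5.09375) ≈ 2.091, f(5.40625) ≈ 2.129, f(5.71875) ≈ 2.165, f(6.03125) ≈ 2.201, f(6.34375) ≈ 2.235.
Sum = Δu · [f(4.15625) + f(4.46875) + f(4.78125) + ...].
Sum ≈ 5.266.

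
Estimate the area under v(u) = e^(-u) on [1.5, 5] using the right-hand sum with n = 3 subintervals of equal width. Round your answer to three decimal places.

Δu = (5 − 1.5)/3 = 7/6.
Right endpoints: 8/3, 23/6, 5.
v(8/3) ≈ 0.069, v(23/6) ≈ 0.022, v(5) ≈ 0.007.
Sum = Δu · [v(8/3) + v(23/6) + v(5)].
Sum ≈ 0.114.

0.114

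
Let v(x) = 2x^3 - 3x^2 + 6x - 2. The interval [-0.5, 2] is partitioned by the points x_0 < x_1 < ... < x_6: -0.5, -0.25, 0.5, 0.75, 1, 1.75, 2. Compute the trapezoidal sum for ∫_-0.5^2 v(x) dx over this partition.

6.3203125

Subinterval widths: 0.25, 0.75, 0.25, 0.25, 0.75, 0.25.
v(-0.5) = -6, v(-0.25) = -3.71875, v(0.5) = 0.5, v(0.75) = 1.65625, v(1) = 3, v(1.75) = 10.03125, v(2) = 14.
On each subinterval the trapezoid contributes (Δx_i/2)·[v(x_{i-1}) + v(x_i)].
Sum = 6.3203125.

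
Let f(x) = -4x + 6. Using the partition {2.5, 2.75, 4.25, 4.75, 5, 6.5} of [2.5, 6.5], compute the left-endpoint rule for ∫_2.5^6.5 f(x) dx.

Subinterval widths: 0.25, 1.5, 0.5, 0.25, 1.5.
Left endpoints: 2.5, 2.75, 4.25, 4.75, 5.
f(2.5) = -4, f(2.75) = -5, f(4.25) = -11, f(4.75) = -13, f(5) = -14.
Sum = Σ Δx_i · f(x_i).
Sum = -38.25.

-38.25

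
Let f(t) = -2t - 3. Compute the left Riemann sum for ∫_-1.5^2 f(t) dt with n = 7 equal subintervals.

Δt = (2 − (-1.5))/7 = 0.5.
Left endpoints: -1.5, -1, -0.5, 0, 0.5, 1, 1.5.
f(-1.5) = 0, f(-1) = -1, f(-0.5) = -2, f(0) = -3, f(0.5) = -4, f(1) = -5, f(1.5) = -6.
Sum = Δt · [f(-1.5) + f(-1) + f(-0.5) + ...].
Sum = -10.5.

-10.5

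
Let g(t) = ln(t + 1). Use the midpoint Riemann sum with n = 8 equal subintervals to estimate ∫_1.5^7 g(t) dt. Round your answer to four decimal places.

8.8502

Δt = (7 − 1.5)/8 = 0.6875.
Midpoints: 1.84375, 2.53125, 3.21875, 3.90625, 4.59375, 5.28125, 5.96875, 6.65625.
g(1.84375) ≈ 1.0451, g(2.53125) ≈ 1.2617, g(3.21875) ≈ 1.4395, g(3.90625) ≈ 1.5905, g(4.59375) ≈ 1.7216, g(5.28125) ≈ 1.8376, g(5.96875) ≈ 1.9414, g(6.65625) ≈ 2.0355.
Sum = Δt · [g(1.84375) + g(2.53125) + g(3.21875) + ...].
Sum ≈ 8.8502.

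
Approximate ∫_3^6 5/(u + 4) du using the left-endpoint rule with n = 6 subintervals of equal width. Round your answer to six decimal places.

1.838030

Δu = (6 − 3)/6 = 0.5.
Left endpoints: 3, 3.5, 4, 4.5, 5, 5.5.
f(3) = 5/7, f(3.5) = 2/3, f(4) = 0.625, f(4.5) = 10/17, f(5) = 5/9, f(5.5) = 10/19.
Sum = Δu · [f(3) + f(3.5) + f(4) + ...].
Sum ≈ 1.838030.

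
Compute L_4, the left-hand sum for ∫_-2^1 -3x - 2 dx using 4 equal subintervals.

Δx = (1 − (-2))/4 = 0.75.
Left endpoints: -2, -1.25, -0.5, 0.25.
f(-2) = 4, f(-1.25) = 1.75, f(-0.5) = -0.5, f(0.25) = -2.75.
Sum = Δx · [f(-2) + f(-1.25) + f(-0.5) + f(0.25)].
Sum = 1.875.

1.875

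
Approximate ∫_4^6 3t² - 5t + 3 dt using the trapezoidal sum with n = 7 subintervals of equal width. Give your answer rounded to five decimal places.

Δt = (6 − 4)/7 = 2/7.
f(4) = 31, f(30/7) = 1797/49, f(32/7) = 2099/49, f(34/7) = 2425/49, f(36/7) = 2775/49, f(38/7) = 3149/49, f(40/7) = 3547/49, f(6) = 81.
T_7 = (Δt/2)·[f(t_0) + 2f(t_1) + ... + 2f(t_{6}) + f(t_7)].
Sum ≈ 108.08163.

108.08163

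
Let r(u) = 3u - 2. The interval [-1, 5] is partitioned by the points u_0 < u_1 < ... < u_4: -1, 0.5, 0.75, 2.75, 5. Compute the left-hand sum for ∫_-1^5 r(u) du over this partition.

Subinterval widths: 1.5, 0.25, 2, 2.25.
Left endpoints: -1, 0.5, 0.75, 2.75.
r(-1) = -5, r(0.5) = -0.5, r(0.75) = 0.25, r(2.75) = 6.25.
Sum = Σ Δu_i · r(u_i).
Sum = 6.9375.

6.9375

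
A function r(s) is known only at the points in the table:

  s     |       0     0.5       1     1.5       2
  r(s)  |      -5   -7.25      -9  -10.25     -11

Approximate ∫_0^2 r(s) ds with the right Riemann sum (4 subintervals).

-18.75

Δs = 0.5.
Sum = 0.5·[(-7.25) + (-9) + (-10.25) + (-11)] = -18.75.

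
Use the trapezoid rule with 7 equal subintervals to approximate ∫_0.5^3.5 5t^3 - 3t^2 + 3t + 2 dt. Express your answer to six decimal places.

Δt = (3.5 − 0.5)/7 = 3/7.
f(0.5) = 3.375, f(13/14) = 17019/2744, f(19/14) = 35793/2744, f(25/14) = 72063/2744, f(31/14) = 132309/2744, f(37/14) = 223011/2744, f(43/14) = 350649/2744, f(3.5) = 190.125.
T_7 = (Δt/2)·[f(t_0) + 2f(t_1) + ... + 2f(t_{6}) + f(t_7)].
Sum ≈ 171.229592.

171.229592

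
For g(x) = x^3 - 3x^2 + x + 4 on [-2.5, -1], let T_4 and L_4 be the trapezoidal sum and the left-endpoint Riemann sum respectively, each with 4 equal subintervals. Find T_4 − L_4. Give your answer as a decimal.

5.9765625

T_4 ≈ -21.055664.
L_4 ≈ -27.032227.
T_4 − L_4 = 5.9765625.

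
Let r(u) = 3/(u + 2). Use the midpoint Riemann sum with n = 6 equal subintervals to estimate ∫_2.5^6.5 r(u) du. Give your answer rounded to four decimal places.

Δu = (6.5 − 2.5)/6 = 2/3.
Midpoints: 17/6, 3.5, 25/6, 29/6, 5.5, 37/6.
r(17/6) = 18/29, r(3.5) = 6/11, r(25/6) = 18/37, r(29/6) = 18/41, r(5.5) = 0.4, r(37/6) = 18/49.
Sum = Δu · [r(17/6) + r(3.5) + r(25/6) + ...].
Sum ≈ 1.9060.

1.9060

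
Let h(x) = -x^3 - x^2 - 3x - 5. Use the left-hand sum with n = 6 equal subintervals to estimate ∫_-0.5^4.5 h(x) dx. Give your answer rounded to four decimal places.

-139.3634

Δx = (4.5 − (-0.5))/6 = 5/6.
Left endpoints: -0.5, 1/3, 7/6, 2, 17/6, 11/3.
h(-0.5) = -3.625, h(1/3) = -166/27, h(7/6) = -2473/216, h(2) = -23, h(17/6) = -9563/216, h(11/3) = -2126/27.
Sum = Δx · [h(-0.5) + h(1/3) + h(7/6) + ...].
Sum ≈ -139.3634.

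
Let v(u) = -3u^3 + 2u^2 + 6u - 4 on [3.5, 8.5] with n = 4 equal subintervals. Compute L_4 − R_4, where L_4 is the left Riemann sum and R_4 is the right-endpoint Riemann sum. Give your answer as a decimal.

L_4 = -2352.03125.
R_4 = -4306.71875.
L_4 − R_4 = 1954.6875.

1954.6875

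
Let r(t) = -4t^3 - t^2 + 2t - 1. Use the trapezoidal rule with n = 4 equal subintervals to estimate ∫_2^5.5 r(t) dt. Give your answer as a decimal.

Δt = (5.5 − 2)/4 = 0.875.
r(2) = -33, r(2.875) = -98.5703125, r(3.75) = -218.5, r(4.625) = -408.8671875, r(5.5) = -685.75.
T_4 = (Δt/2)·[r(t_0) + 2r(t_1) + 2r(t_2) + 2r(t_3) + r(t_4)].
Sum = -949.6484375.

-949.6484375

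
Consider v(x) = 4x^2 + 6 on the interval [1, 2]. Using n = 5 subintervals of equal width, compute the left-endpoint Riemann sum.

14.16

Δx = (2 − 1)/5 = 0.2.
Left endpoints: 1, 1.2, 1.4, 1.6, 1.8.
v(1) = 10, v(1.2) = 11.76, v(1.4) = 13.84, v(1.6) = 16.24, v(1.8) = 18.96.
Sum = Δx · [v(1) + v(1.2) + v(1.4) + v(1.6) + v(1.8)].
Sum = 14.16.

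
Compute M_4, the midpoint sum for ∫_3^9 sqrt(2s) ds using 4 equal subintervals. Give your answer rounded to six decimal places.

Δs = (9 − 3)/4 = 1.5.
Midpoints: 3.75, 5.25, 6.75, 8.25.
f(3.75) ≈ 2.738613, f(5.25) ≈ 3.240370, f(6.75) ≈ 3.674235, f(8.25) ≈ 4.062019.
Sum = Δs · [f(3.75) + f(5.25) + f(6.75) + f(8.25)].
Sum ≈ 20.572855.

20.572855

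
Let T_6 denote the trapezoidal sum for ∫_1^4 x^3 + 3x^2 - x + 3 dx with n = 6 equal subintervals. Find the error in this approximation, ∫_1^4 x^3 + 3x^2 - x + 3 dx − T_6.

-1.3125

Exact integral: ∫_1^4 f(x) dx = 128.25.
T_6 = 129.5625.
Error = 128.25 − 129.5625 = -1.3125.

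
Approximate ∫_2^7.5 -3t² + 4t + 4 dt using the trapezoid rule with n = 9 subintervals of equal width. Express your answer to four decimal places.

Δt = (7.5 − 2)/9 = 11/18.
f(2) = 0, f(47/18) = -649/108, f(29/9) = -385/27, f(23/6) = -24.75, f(40/9) = -1012/27, f(91/18) = -5665/108, f(17/3) = -209/3, f(113/18) = -9625/108, f(62/9) = -2992/27, f(7.5) = -134.75.
T_9 = (Δt/2)·[f(t_0) + 2f(t_1) + ... + 2f(t_{8}) + f(t_9)].
Sum ≈ -288.4020.

-288.4020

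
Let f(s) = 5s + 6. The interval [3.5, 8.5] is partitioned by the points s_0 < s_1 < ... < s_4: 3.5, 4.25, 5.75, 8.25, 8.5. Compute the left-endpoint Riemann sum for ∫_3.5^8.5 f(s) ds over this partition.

Subinterval widths: 0.75, 1.5, 2.5, 0.25.
Left endpoints: 3.5, 4.25, 5.75, 8.25.
f(3.5) = 23.5, f(4.25) = 27.25, f(5.75) = 34.75, f(8.25) = 47.25.
Sum = Σ Δs_i · f(s_i).
Sum = 157.1875.

157.1875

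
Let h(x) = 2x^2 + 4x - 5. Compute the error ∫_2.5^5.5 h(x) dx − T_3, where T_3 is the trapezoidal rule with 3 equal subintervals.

Exact integral: ∫_2.5^5.5 h(x) dx = 133.5.
T_3 = 134.5.
Error = 133.5 − 134.5 = -1.

-1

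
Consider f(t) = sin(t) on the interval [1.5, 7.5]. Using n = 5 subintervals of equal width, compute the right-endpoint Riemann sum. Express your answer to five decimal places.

-0.27766

Δt = (7.5 − 1.5)/5 = 1.2.
Right endpoints: 2.7, 3.9, 5.1, 6.3, 7.5.
f(2.7) ≈ 0.42738, f(3.9) ≈ -0.68777, f(5.1) ≈ -0.92581, f(6.3) ≈ 0.01681, f(7.5) ≈ 0.93800.
Sum = Δt · [f(2.7) + f(3.9) + f(5.1) + f(6.3) + f(7.5)].
Sum ≈ -0.27766.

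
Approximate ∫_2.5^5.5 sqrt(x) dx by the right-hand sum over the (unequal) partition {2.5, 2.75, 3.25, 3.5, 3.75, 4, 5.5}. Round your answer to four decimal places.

6.2856

Subinterval widths: 0.25, 0.5, 0.25, 0.25, 0.25, 1.5.
Right endpoints: 2.75, 3.25, 3.5, 3.75, 4, 5.5.
f(2.75) ≈ 1.6583, f(3.25) ≈ 1.8028, f(3.5) ≈ 1.8708, f(3.75) ≈ 1.9365, f(4) ≈ 2.0000, f(5.5) ≈ 2.3452.
Sum = Σ Δx_i · f(x_i).
Sum ≈ 6.2856.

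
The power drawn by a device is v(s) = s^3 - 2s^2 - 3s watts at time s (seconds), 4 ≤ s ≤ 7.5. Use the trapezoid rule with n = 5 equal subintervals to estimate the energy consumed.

Δs = (7.5 − 4)/5 = 0.7.
v(4) = 20, v(4.7) = 45.543, v(5.4) = 82.944, v(6.1) = 134.261, v(6.8) = 201.552, v(7.5) = 286.875.
T_5 = (Δs/2)·[v(s_0) + 2v(s_1) + ... + 2v(s_{4}) + v(s_5)].
Sum = 432.41625.

432.41625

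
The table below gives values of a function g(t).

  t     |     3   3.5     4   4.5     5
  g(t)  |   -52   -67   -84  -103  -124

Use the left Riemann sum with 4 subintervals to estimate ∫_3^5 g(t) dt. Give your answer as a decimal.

Δt = 0.5.
Sum = 0.5·[(-52) + (-67) + (-84) + (-103)] = -153.

-153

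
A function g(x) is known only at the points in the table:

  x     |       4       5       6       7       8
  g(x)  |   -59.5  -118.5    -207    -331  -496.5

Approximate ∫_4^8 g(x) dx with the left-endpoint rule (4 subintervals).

-716

Δx = 1.
Sum = 1·[(-59.5) + (-118.5) + (-207) + (-331)] = -716.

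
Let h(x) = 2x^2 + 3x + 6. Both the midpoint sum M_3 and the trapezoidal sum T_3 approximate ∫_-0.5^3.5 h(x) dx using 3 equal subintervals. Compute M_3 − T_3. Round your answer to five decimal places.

M_3 ≈ 69.4814815.
T_3 ≈ 73.0370370.
M_3 − T_3 ≈ -3.55556.

-3.55556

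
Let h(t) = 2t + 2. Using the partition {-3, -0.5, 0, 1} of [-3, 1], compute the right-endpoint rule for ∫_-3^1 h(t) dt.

Subinterval widths: 2.5, 0.5, 1.
Right endpoints: -0.5, 0, 1.
h(-0.5) = 1, h(0) = 2, h(1) = 4.
Sum = Σ Δt_i · h(t_i).
Sum = 7.5.

7.5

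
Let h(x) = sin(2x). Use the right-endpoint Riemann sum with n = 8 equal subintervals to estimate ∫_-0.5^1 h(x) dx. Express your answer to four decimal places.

0.6367

Δx = (1 − (-0.5))/8 = 0.1875.
Right endpoints: -0.3125, -0.125, 0.0625, 0.25, 0.4375, 0.625, 0.8125, 1.
h(-0.3125) ≈ -0.5851, h(-0.125) ≈ -0.2474, h(0.0625) ≈ 0.1247, h(0.25) ≈ 0.4794, h(0.4375) ≈ 0.7675, h(0.625) ≈ 0.9490, h(0.8125) ≈ 0.9985, h(1) ≈ 0.9093.
Sum = Δx · [h(-0.3125) + h(-0.125) + h(0.0625) + ...].
Sum ≈ 0.6367.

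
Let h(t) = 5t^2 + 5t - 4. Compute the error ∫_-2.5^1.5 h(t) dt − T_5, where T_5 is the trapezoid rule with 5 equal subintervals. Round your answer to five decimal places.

Exact integral: ∫_-2.5^1.5 h(t) dt ≈ 5.6666667.
T_5 = 7.8.
Error ≈ 5.6666667 − 7.8 ≈ -2.13333.

-2.13333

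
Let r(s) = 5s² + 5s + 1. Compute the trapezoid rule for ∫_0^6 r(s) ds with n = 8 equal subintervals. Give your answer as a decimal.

Δs = (6 − 0)/8 = 0.75.
r(0) = 1, r(0.75) = 7.5625, r(1.5) = 19.75, r(2.25) = 37.5625, r(3) = 61, r(3.75) = 90.0625, r(4.5) = 124.75, r(5.25) = 165.0625, r(6) = 211.
T_8 = (Δs/2)·[r(s_0) + 2r(s_1) + ... + 2r(s_{7}) + r(s_8)].
Sum = 458.8125.

458.8125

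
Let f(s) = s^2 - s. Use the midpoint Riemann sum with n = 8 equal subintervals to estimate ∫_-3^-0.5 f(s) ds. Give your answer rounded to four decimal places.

Δs = (-0.5 − (-3))/8 = 0.3125.
Midpoints: -2.84375, -2.53125, -2.21875, -1.90625, -1.59375, -1.28125, -0.96875, -0.65625.
f(-2.84375) = 11193/1024, f(-2.53125) = 9153/1024, f(-2.21875) = 7313/1024, f(-1.90625) = 5673/1024, f(-1.59375) = 4233/1024, f(-1.28125) = 2993/1024, f(-0.96875) = 1953/1024, f(-0.65625) = 1113/1024.
Sum = Δs · [f(-2.84375) + f(-2.53125) + f(-2.21875) + ...].
Sum ≈ 13.3130.

13.3130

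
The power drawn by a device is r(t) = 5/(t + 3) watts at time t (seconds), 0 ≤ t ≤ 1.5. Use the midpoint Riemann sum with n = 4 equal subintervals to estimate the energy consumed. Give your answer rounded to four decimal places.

2.0255

Δt = (1.5 − 0)/4 = 0.375.
Midpoints: 0.1875, 0.5625, 0.9375, 1.3125.
r(0.1875) = 80/51, r(0.5625) = 80/57, r(0.9375) = 80/63, r(1.3125) = 80/69.
Sum = Δt · [r(0.1875) + r(0.5625) + r(0.9375) + r(1.3125)].
Sum ≈ 2.0255.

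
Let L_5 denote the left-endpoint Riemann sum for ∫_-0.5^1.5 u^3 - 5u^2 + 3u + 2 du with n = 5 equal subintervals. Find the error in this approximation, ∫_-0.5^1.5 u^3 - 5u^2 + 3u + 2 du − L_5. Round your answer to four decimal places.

0.0867

Exact integral: ∫_-0.5^1.5 f(u) du ≈ 2.416667.
L_5 = 2.33.
Error ≈ 2.416667 − 2.33 ≈ 0.0867.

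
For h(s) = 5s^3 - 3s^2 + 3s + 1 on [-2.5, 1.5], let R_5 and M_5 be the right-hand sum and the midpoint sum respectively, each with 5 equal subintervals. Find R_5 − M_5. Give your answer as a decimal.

40.88

R_5 = -20.38.
M_5 = -61.26.
R_5 − M_5 = 40.88.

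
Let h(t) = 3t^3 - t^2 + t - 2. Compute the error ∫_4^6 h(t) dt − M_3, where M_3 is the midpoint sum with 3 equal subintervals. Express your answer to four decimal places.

Exact integral: ∫_4^6 h(t) dt ≈ 735.333333.
M_3 ≈ 732.074074.
Error ≈ 735.333333 − 732.074074 ≈ 3.2593.

3.2593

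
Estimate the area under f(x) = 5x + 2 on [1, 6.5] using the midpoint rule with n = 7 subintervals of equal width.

114.125

Δx = (6.5 − 1)/7 = 11/14.
Midpoints: 39/28, 61/28, 83/28, 3.75, 127/28, 149/28, 171/28.
f(39/28) = 251/28, f(61/28) = 361/28, f(83/28) = 471/28, f(3.75) = 20.75, f(127/28) = 691/28, f(149/28) = 801/28, f(171/28) = 911/28.
Sum = Δx · [f(39/28) + f(61/28) + f(83/28) + ...].
Sum = 114.125.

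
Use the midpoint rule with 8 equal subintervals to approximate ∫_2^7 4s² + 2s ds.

491.015625

Δs = (7 − 2)/8 = 0.625.
Midpoints: 2.3125, 2.9375, 3.5625, 4.1875, 4.8125, 5.4375, 6.0625, 6.6875.
f(2.3125) = 26.015625, f(2.9375) = 40.390625, f(3.5625) = 57.890625, f(4.1875) = 78.515625, f(4.8125) = 102.265625, f(5.4375) = 129.140625, f(6.0625) = 159.140625, f(6.6875) = 192.265625.
Sum = Δs · [f(2.3125) + f(2.9375) + f(3.5625) + ...].
Sum = 491.015625.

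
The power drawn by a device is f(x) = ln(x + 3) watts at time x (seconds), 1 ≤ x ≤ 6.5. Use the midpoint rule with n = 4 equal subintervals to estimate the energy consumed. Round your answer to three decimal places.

Δx = (6.5 − 1)/4 = 1.375.
Midpoints: 1.6875, 3.0625, 4.4375, 5.8125.
f(1.6875) ≈ 1.545, f(3.0625) ≈ 1.802, f(4.4375) ≈ 2.007, f(5.8125) ≈ 2.176.
Sum = Δx · [f(1.6875) + f(3.0625) + f(4.4375) + f(5.8125)].
Sum ≈ 10.353.

10.353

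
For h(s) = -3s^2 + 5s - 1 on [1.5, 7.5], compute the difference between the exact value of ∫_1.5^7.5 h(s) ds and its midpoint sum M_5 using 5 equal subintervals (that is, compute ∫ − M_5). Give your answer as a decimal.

Exact integral: ∫_1.5^7.5 h(s) ds = -289.5.
M_5 = -287.34.
Error = -289.5 − (-287.34) = -2.16.

-2.16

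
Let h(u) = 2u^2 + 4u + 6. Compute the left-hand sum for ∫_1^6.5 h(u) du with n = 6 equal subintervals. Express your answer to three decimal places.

Δu = (6.5 − 1)/6 = 11/12.
Left endpoints: 1, 23/12, 17/6, 3.75, 14/3, 67/12.
h(1) = 12, h(23/12) = 1513/72, h(17/6) = 601/18, h(3.75) = 49.125, h(14/3) = 614/9, h(67/12) = 6529/72.
Sum = Δu · [h(1) + h(23/12) + h(17/6) + ...].
Sum ≈ 251.561.

251.561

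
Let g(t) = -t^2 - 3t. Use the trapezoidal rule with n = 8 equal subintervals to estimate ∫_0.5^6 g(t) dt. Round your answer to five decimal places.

Δt = (6 − 0.5)/8 = 0.6875.
g(0.5) = -1.75, g(1.1875) = -4.97265625, g(1.875) = -9.140625, g(2.5625) = -14.25390625, g(3.25) = -20.3125, g(3.9375) = -27.31640625, g(4.625) = -35.265625, g(5.3125) = -44.16015625, g(6) = -54.
T_8 = (Δt/2)·[g(t_0) + 2g(t_1) + ... + 2g(t_{7}) + g(t_8)].
Sum ≈ -126.01660.

-126.01660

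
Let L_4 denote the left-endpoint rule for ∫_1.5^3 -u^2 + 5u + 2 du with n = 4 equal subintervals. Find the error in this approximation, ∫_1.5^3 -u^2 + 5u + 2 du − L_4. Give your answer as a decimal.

Exact integral: ∫_1.5^3 f(u) du = 12.
L_4 = 11.82421875.
Error = 12 − 11.82421875 = 0.17578125.

0.17578125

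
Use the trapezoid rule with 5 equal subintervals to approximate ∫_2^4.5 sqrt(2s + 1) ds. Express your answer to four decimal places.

Δs = (4.5 − 2)/5 = 0.5.
f(2) ≈ 2.2361, f(2.5) ≈ 2.4495, f(3) ≈ 2.6458, f(3.5) ≈ 2.8284, f(4) ≈ 3.0000, f(4.5) ≈ 3.1623.
T_5 = (Δs/2)·[f(s_0) + 2f(s_1) + ... + 2f(s_{4}) + f(s_5)].
Sum ≈ 6.8114.

6.8114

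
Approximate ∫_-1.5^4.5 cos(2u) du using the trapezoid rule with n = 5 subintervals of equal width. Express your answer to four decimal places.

0.1291

Δu = (4.5 − (-1.5))/5 = 1.2.
f(-1.5) ≈ -0.9900, f(-0.3) ≈ 0.8253, f(0.9) ≈ -0.2272, f(2.1) ≈ -0.4903, f(3.3) ≈ 0.9502, f(4.5) ≈ -0.9111.
T_5 = (Δu/2)·[f(u_0) + 2f(u_1) + ... + 2f(u_{4}) + f(u_5)].
Sum ≈ 0.1291.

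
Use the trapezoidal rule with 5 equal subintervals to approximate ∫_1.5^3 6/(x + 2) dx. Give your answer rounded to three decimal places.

Δx = (3 − 1.5)/5 = 0.3.
f(1.5) = 12/7, f(1.8) = 30/19, f(2.1) = 60/41, f(2.4) = 15/11, f(2.7) = 60/47, f(3) = 1.2.
T_5 = (Δx/2)·[f(x_0) + 2f(x_1) + ... + 2f(x_{4}) + f(x_5)].
Sum ≈ 2.142.

2.142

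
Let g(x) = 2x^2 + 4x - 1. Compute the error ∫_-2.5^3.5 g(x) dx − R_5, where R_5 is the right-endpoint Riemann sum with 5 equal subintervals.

Exact integral: ∫_-2.5^3.5 g(x) dx = 45.
R_5 = 69.48.
Error = 45 − 69.48 = -24.48.

-24.48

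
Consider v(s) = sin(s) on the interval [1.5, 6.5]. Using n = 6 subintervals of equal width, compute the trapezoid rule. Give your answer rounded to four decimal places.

Δs = (6.5 − 1.5)/6 = 5/6.
v(1.5) ≈ 0.9975, v(7/3) ≈ 0.7231, v(19/6) ≈ -0.0251, v(4) ≈ -0.7568, v(29/6) ≈ -0.9927, v(17/3) ≈ -0.5782, v(6.5) ≈ 0.2151.
T_6 = (Δs/2)·[v(s_0) + 2v(s_1) + ... + 2v(s_{5}) + v(s_6)].
Sum ≈ -0.8528.

-0.8528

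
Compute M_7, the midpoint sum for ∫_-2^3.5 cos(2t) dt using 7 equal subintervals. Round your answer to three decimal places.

Δt = (3.5 − (-2))/7 = 11/14.
Midpoints: -45/28, -23/28, -1/28, 0.75, 43/28, 65/28, 87/28.
f(-45/28) ≈ -0.997, f(-23/28) ≈ -0.072, f(-1/28) ≈ 0.997, f(0.75) ≈ 0.071, f(43/28) ≈ -0.998, f(65/28) ≈ -0.069, f(87/28) ≈ 0.998.
Sum = Δt · [f(-45/28) + f(-23/28) + f(-1/28) + ...].
Sum ≈ -0.055.

-0.055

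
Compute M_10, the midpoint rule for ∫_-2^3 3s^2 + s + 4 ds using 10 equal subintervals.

57.1875

Δs = (3 − (-2))/10 = 0.5.
Midpoints: -1.75, -1.25, -0.75, -0.25, 0.25, 0.75, 1.25, 1.75, 2.25, 2.75.
f(-1.75) = 11.4375, f(-1.25) = 7.4375, f(-0.75) = 4.9375, f(-0.25) = 3.9375, f(0.25) = 4.4375, f(0.75) = 6.4375, f(1.25) = 9.9375, f(1.75) = 14.9375, f(2.25) = 21.4375, f(2.75) = 29.4375.
Sum = Δs · [f(-1.75) + f(-1.25) + f(-0.75) + ...].
Sum = 57.1875.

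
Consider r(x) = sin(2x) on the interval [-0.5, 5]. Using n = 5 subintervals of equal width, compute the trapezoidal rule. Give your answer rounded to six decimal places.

Δx = (5 − (-0.5))/5 = 1.1.
r(-0.5) ≈ -0.841471, r(0.6) ≈ 0.932039, r(1.7) ≈ -0.255541, r(2.8) ≈ -0.631267, r(3.9) ≈ 0.998543, r(5) ≈ -0.544021.
T_5 = (Δx/2)·[r(x_0) + 2r(x_1) + ... + 2r(x_{4}) + r(x_5)].
Sum ≈ 0.386132.

0.386132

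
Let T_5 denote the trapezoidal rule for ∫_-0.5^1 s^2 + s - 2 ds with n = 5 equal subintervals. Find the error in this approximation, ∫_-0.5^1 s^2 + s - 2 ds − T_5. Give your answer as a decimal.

-0.0225

Exact integral: ∫_-0.5^1 f(s) ds = -2.25.
T_5 = -2.2275.
Error = -2.25 − (-2.2275) = -0.0225.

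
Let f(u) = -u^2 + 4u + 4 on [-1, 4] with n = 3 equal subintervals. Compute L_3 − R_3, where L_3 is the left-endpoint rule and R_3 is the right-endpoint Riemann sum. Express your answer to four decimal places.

L_3 ≈ 21.851852.
R_3 ≈ 30.185185.
L_3 − R_3 ≈ -8.3333.

-8.3333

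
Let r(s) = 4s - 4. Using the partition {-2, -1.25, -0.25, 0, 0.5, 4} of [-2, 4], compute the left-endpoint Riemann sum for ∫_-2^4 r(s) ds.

Subinterval widths: 0.75, 1, 0.25, 0.5, 3.5.
Left endpoints: -2, -1.25, -0.25, 0, 0.5.
r(-2) = -12, r(-1.25) = -9, r(-0.25) = -5, r(0) = -4, r(0.5) = -2.
Sum = Σ Δs_i · r(s_i).
Sum = -28.25.

-28.25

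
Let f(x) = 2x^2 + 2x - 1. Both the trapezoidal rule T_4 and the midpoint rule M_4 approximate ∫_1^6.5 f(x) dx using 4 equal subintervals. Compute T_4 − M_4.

5.19921875

T_4 = 221.6328125.
M_4 = 216.43359375.
T_4 − M_4 = 5.19921875.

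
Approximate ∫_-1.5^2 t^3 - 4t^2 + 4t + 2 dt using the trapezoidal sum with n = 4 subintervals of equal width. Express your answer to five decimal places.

Δt = (2 − (-1.5))/4 = 0.875.
f(-1.5) = -16.375, f(-0.625) = -1181/512, f(0.25) = 2.765625, f(1.125) = 1465/512, f(2) = 2.
T_4 = (Δt/2)·[f(t_0) + 2f(t_1) + 2f(t_2) + 2f(t_3) + f(t_4)].
Sum ≈ -3.38379.

-3.38379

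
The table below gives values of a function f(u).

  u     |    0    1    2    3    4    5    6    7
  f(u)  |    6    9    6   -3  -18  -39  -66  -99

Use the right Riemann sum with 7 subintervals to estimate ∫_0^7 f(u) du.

Δu = 1.
Sum = 1·[9 + 6 + (-3) + (-18) + (-39) + (-66) + (-99)] = -210.

-210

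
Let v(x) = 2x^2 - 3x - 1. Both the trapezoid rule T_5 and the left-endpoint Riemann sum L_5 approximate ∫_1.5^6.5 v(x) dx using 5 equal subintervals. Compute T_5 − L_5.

T_5 = 117.5.
L_5 = 85.
T_5 − L_5 = 32.5.

32.5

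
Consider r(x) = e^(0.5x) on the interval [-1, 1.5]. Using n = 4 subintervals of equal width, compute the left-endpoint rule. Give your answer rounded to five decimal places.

Δx = (1.5 − (-1))/4 = 0.625.
Left endpoints: -1, -0.375, 0.25, 0.875.
r(-1) ≈ 0.60653, r(-0.375) ≈ 0.82903, r(0.25) ≈ 1.13315, r(0.875) ≈ 1.54883.
Sum = Δx · [r(-1) + r(-0.375) + r(0.25) + r(0.875)].
Sum ≈ 2.57346.

2.57346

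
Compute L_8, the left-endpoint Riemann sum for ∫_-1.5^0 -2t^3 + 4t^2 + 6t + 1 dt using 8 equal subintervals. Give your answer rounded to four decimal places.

Δt = (0 − (-1.5))/8 = 0.1875.
Left endpoints: -1.5, -1.3125, -1.125, -0.9375, -0.75, -0.5625, -0.375, -0.1875.
f(-1.5) = 7.75, f(-1.3125) = 9293/2048, f(-1.125) = 2.16015625, f(-0.9375) = 1103/2048, f(-0.75) = -0.40625, f(-0.5625) = -1543/2048, f(-0.375) = -0.58203125, f(-0.1875) = 59/2048.
Sum = Δt · [f(-1.5) + f(-1.3125) + f(-1.125) + ...].
Sum ≈ 2.4888.

2.4888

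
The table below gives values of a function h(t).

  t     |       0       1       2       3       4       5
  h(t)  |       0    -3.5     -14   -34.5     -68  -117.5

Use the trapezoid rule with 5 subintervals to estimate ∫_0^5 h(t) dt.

-178.75

Δt = 1.
T_5 = (1/2)·[0 + 2·(-3.5) + 2·(-14) + 2·(-34.5) + 2·(-68) + (-117.5)] = -178.75.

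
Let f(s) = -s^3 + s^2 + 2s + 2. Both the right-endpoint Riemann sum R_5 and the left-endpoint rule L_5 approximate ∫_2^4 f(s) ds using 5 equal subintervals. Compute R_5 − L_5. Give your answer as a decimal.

-16

R_5 = -33.76.
L_5 = -17.76.
R_5 − L_5 = -16.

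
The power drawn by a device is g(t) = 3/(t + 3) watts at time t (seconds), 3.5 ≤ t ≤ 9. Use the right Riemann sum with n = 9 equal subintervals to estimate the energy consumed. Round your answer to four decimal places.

Δt = (9 − 3.5)/9 = 11/18.
Right endpoints: 37/9, 85/18, 16/3, 107/18, 59/9, 43/6, 70/9, 151/18, 9.
g(37/9) = 0.421875, g(85/18) = 54/139, g(16/3) = 0.36, g(107/18) = 54/161, g(59/9) = 27/86, g(43/6) = 18/61, g(70/9) = 27/97, g(151/18) = 54/205, g(9) = 0.25.
Sum = Δt · [g(37/9) + g(85/18) + g(16/3) + ...].
Sum ≈ 1.7762.

1.7762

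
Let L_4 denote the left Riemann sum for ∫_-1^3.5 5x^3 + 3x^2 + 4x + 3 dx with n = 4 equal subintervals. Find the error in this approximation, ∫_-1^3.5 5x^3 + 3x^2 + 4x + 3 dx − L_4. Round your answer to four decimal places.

131.8623

Exact integral: ∫_-1^3.5 f(x) dx = 266.203125.
L_4 ≈ 134.340820.
Error ≈ 266.203125 − 134.340820 ≈ 131.8623.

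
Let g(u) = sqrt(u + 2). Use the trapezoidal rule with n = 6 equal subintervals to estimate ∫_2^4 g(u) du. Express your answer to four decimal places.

4.4642

Δu = (4 − 2)/6 = 1/3.
g(2) ≈ 2.0000, g(7/3) ≈ 2.0817, g(8/3) ≈ 2.1602, g(3) ≈ 2.2361, g(10/3) ≈ 2.3094, g(11/3) ≈ 2.3805, g(4) ≈ 2.4495.
T_6 = (Δu/2)·[g(u_0) + 2g(u_1) + ... + 2g(u_{5}) + g(u_6)].
Sum ≈ 4.4642.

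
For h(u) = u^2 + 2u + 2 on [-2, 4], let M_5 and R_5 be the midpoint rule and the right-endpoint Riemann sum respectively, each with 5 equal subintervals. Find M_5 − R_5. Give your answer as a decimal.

-16.56

M_5 = 47.28.
R_5 = 63.84.
M_5 − R_5 = -16.56.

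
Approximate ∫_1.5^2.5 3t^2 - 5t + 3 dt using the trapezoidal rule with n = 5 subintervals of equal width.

5.27

Δt = (2.5 − 1.5)/5 = 0.2.
f(1.5) = 2.25, f(1.7) = 3.17, f(1.9) = 4.33, f(2.1) = 5.73, f(2.3) = 7.37, f(2.5) = 9.25.
T_5 = (Δt/2)·[f(t_0) + 2f(t_1) + ... + 2f(t_{4}) + f(t_5)].
Sum = 5.27.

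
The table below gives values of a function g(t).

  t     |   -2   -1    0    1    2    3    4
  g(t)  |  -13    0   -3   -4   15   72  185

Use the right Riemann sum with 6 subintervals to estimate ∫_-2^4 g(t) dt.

265

Δt = 1.
Sum = 1·[0 + (-3) + (-4) + 15 + 72 + 185] = 265.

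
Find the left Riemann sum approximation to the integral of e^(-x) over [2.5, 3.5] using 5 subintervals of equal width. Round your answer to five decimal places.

0.05725

Δx = (3.5 − 2.5)/5 = 0.2.
Left endpoints: 2.5, 2.7, 2.9, 3.1, 3.3.
f(2.5) ≈ 0.08208, f(2.7) ≈ 0.06721, f(2.9) ≈ 0.05502, f(3.1) ≈ 0.04505, f(3.3) ≈ 0.03688.
Sum = Δx · [f(2.5) + f(2.7) + f(2.9) + f(3.1) + f(3.3)].
Sum ≈ 0.05725.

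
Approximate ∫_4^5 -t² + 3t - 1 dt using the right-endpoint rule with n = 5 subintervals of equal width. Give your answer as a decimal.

-8.44

Δt = (5 − 4)/5 = 0.2.
Right endpoints: 4.2, 4.4, 4.6, 4.8, 5.
f(4.2) = -6.04, f(4.4) = -7.16, f(4.6) = -8.36, f(4.8) = -9.64, f(5) = -11.
Sum = Δt · [f(4.2) + f(4.4) + f(4.6) + f(4.8) + f(5)].
Sum = -8.44.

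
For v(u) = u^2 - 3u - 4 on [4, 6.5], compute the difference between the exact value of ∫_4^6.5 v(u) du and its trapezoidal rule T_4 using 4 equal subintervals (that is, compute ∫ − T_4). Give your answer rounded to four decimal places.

Exact integral: ∫_4^6.5 v(u) du ≈ 20.833333.
T_4 = 20.99609375.
Error ≈ 20.833333 − 20.99609375 ≈ -0.1628.

-0.1628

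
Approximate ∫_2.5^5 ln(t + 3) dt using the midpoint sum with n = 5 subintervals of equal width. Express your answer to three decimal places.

4.760

Δt = (5 − 2.5)/5 = 0.5.
Midpoints: 2.75, 3.25, 3.75, 4.25, 4.75.
f(2.75) ≈ 1.749, f(3.25) ≈ 1.833, f(3.75) ≈ 1.910, f(4.25) ≈ 1.981, f(4.75) ≈ 2.048.
Sum = Δt · [f(2.75) + f(3.25) + f(3.75) + f(4.25) + f(4.75)].
Sum ≈ 4.760.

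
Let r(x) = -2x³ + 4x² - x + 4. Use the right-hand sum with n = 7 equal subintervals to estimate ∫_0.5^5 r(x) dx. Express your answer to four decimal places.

-194.1199

Δx = (5 − 0.5)/7 = 9/14.
Right endpoints: 8/7, 25/14, 17/7, 43/14, 26/7, 61/14, 5.
r(8/7) = 1748/343, r(25/14) = 4913/1372, r(17/7) = -1195/343, r(43/14) = -26461/1372, r(26/7) = -16126/343, r(61/14) = -123283/1372, r(5) = -151.
Sum = Δx · [r(8/7) + r(25/14) + r(17/7) + ...].
Sum ≈ -194.1199.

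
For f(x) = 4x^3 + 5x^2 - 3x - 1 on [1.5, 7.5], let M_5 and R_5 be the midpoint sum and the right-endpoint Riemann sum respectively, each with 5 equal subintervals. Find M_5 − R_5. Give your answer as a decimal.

M_5 = 3727.02.
R_5 = 5010.06.
M_5 − R_5 = -1283.04.

-1283.04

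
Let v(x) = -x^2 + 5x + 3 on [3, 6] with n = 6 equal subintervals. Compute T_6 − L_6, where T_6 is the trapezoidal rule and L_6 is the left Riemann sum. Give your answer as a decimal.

T_6 = 13.375.
L_6 = 16.375.
T_6 − L_6 = -3.

-3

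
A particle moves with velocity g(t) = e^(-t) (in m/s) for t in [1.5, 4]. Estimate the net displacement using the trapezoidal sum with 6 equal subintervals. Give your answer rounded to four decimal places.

Δt = (4 − 1.5)/6 = 5/12.
g(1.5) ≈ 0.2231, g(23/12) ≈ 0.1471, g(7/3) ≈ 0.0970, g(2.75) ≈ 0.0639, g(19/6) ≈ 0.0421, g(43/12) ≈ 0.0278, g(4) ≈ 0.0183.
T_6 = (Δt/2)·[g(t_0) + 2g(t_1) + ... + 2g(t_{5}) + g(t_6)].
Sum ≈ 0.2078.

0.2078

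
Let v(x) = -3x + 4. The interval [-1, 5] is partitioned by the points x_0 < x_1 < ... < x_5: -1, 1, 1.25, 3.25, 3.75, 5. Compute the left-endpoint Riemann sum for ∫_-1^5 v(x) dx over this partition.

Subinterval widths: 2, 0.25, 2, 0.5, 1.25.
Left endpoints: -1, 1, 1.25, 3.25, 3.75.
v(-1) = 7, v(1) = 1, v(1.25) = 0.25, v(3.25) = -5.75, v(3.75) = -7.25.
Sum = Σ Δx_i · v(x_i).
Sum = 2.8125.

2.8125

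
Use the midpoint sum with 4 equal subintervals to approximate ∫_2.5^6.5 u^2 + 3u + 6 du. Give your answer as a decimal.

164

Δu = (6.5 − 2.5)/4 = 1.
Midpoints: 3, 4, 5, 6.
f(3) = 24, f(4) = 34, f(5) = 46, f(6) = 60.
Sum = Δu · [f(3) + f(4) + f(5) + f(6)].
Sum = 164.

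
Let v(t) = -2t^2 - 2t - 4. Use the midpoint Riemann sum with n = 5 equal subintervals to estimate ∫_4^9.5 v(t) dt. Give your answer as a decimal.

Δt = (9.5 − 4)/5 = 1.1.
Midpoints: 4.55, 5.65, 6.75, 7.85, 8.95.
v(4.55) = -54.505, v(5.65) = -79.145, v(6.75) = -108.625, v(7.85) = -142.945, v(8.95) = -182.105.
Sum = Δt · [v(4.55) + v(5.65) + v(6.75) + v(7.85) + v(8.95)].
Sum = -624.0575.

-624.0575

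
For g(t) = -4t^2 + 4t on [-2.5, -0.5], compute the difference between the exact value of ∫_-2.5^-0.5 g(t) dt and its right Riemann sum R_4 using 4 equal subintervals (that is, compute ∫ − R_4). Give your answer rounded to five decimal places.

-7.66667

Exact integral: ∫_-2.5^-0.5 g(t) dt ≈ -32.6666667.
R_4 = -25.
Error ≈ -32.6666667 − (-25) ≈ -7.66667.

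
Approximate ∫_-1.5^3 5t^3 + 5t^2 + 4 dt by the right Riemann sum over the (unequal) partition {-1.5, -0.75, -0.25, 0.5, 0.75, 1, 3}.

Subinterval widths: 0.75, 0.5, 0.75, 0.25, 0.25, 2.
Right endpoints: -0.75, -0.25, 0.5, 0.75, 1, 3.
f(-0.75) = 4.703125, f(-0.25) = 4.234375, f(0.5) = 5.875, f(0.75) = 8.921875, f(1) = 14, f(3) = 184.
Sum = Σ Δt_i · f(t_i).
Sum = 383.78125.

383.78125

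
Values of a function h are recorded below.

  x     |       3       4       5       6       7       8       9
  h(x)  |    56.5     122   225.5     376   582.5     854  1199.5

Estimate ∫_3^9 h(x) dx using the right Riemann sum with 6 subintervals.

Δx = 1.
Sum = 1·[122 + 225.5 + 376 + 582.5 + 854 + 1199.5] = 3359.5.

3359.5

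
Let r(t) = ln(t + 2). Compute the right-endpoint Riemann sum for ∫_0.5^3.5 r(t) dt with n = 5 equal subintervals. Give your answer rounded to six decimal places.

Δt = (3.5 − 0.5)/5 = 0.6.
Right endpoints: 1.1, 1.7, 2.3, 2.9, 3.5.
r(1.1) ≈ 1.131402, r(1.7) ≈ 1.308333, r(2.3) ≈ 1.458615, r(2.9) ≈ 1.589235, r(3.5) ≈ 1.704748.
Sum = Δt · [r(1.1) + r(1.7) + r(2.3) + r(2.9) + r(3.5)].
Sum ≈ 4.315400.

4.315400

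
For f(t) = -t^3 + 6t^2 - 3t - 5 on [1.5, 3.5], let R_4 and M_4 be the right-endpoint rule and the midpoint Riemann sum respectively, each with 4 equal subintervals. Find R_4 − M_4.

3.4375

R_4 = 21.25.
M_4 = 17.8125.
R_4 − M_4 = 3.4375.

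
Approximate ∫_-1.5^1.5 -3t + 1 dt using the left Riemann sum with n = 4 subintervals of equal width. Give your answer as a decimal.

6.375

Δt = (1.5 − (-1.5))/4 = 0.75.
Left endpoints: -1.5, -0.75, 0, 0.75.
f(-1.5) = 5.5, f(-0.75) = 3.25, f(0) = 1, f(0.75) = -1.25.
Sum = Δt · [f(-1.5) + f(-0.75) + f(0) + f(0.75)].
Sum = 6.375.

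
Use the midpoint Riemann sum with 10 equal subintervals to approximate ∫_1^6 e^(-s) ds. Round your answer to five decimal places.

0.36162

Δs = (6 − 1)/10 = 0.5.
Midpoints: 1.25, 1.75, 2.25, 2.75, 3.25, 3.75, 4.25, 4.75, 5.25, 5.75.
f(1.25) ≈ 0.28650, f(1.75) ≈ 0.17377, f(2.25) ≈ 0.10540, f(2.75) ≈ 0.06393, f(3.25) ≈ 0.03877, f(3.75) ≈ 0.02352, f(4.25) ≈ 0.01426, f(4.75) ≈ 0.00865, f(5.25) ≈ 0.00525, f(5.75) ≈ 0.00318.
Sum = Δs · [f(1.25) + f(1.75) + f(2.25) + ...].
Sum ≈ 0.36162.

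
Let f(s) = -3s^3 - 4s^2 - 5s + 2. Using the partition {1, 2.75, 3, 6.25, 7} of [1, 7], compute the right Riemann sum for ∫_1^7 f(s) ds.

Subinterval widths: 1.75, 0.25, 3.25, 0.75.
Right endpoints: 2.75, 3, 6.25, 7.
f(2.75) = -104.390625, f(3) = -130, f(6.25) = -917.921875, f(7) = -1258.
Sum = Σ Δs_i · f(s_i).
Sum = -4141.9296875.

-4141.9296875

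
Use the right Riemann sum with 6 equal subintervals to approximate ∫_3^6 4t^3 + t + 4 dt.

1437

Δt = (6 − 3)/6 = 0.5.
Right endpoints: 3.5, 4, 4.5, 5, 5.5, 6.
f(3.5) = 179, f(4) = 264, f(4.5) = 373, f(5) = 509, f(5.5) = 675, f(6) = 874.
Sum = Δt · [f(3.5) + f(4) + f(4.5) + ...].
Sum = 1437.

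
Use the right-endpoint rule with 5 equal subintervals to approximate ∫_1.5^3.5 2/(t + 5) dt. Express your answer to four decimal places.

Δt = (3.5 − 1.5)/5 = 0.4.
Right endpoints: 1.9, 2.3, 2.7, 3.1, 3.5.
f(1.9) = 20/69, f(2.3) = 20/73, f(2.7) = 20/77, f(3.1) = 20/81, f(3.5) = 4/17.
Sum = Δt · [f(1.9) + f(2.3) + f(2.7) + f(3.1) + f(3.5)].
Sum ≈ 0.5223.

0.5223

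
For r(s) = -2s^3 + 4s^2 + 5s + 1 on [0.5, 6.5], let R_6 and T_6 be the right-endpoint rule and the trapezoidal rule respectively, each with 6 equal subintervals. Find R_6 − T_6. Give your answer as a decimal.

-175.5

R_6 = -608.
T_6 = -432.5.
R_6 − T_6 = -175.5.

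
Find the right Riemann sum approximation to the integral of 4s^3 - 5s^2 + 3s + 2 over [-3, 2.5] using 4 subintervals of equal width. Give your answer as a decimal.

Δs = (2.5 − (-3))/4 = 1.375.
Right endpoints: -1.625, -0.25, 1.125, 2.5.
f(-1.625) = -33.2421875, f(-0.25) = 0.875, f(1.125) = 4.7421875, f(2.5) = 40.75.
Sum = Δs · [f(-1.625) + f(-0.25) + f(1.125) + f(2.5)].
Sum = 18.046875.

18.046875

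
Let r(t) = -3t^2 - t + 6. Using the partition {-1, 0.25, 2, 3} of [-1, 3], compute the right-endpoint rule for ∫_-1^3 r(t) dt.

-31.046875

Subinterval widths: 1.25, 1.75, 1.
Right endpoints: 0.25, 2, 3.
r(0.25) = 5.5625, r(2) = -8, r(3) = -24.
Sum = Σ Δt_i · r(t_i).
Sum = -31.046875.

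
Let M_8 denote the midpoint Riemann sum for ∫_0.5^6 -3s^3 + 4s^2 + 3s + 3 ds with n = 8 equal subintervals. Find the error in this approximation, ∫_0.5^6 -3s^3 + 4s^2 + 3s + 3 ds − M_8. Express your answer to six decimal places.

-5.470011

Exact integral: ∫_0.5^6 f(s) ds ≈ -613.99479167.
M_8 ≈ -608.52478027.
Error ≈ -613.99479167 − (-608.52478027) ≈ -5.470011.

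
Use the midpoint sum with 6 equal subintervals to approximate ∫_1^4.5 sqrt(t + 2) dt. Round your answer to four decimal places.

7.5851

Δt = (4.5 − 1)/6 = 7/12.
Midpoints: 31/24, 1.875, 59/24, 73/24, 3.625, 101/24.
f(31/24) ≈ 1.8143, f(1.875) ≈ 1.9685, f(59/24) ≈ 2.1115, f(73/24) ≈ 2.2454, f(3.625) ≈ 2.3717, f(101/24) ≈ 2.4917.
Sum = Δt · [f(31/24) + f(1.875) + f(59/24) + ...].
Sum ≈ 7.5851.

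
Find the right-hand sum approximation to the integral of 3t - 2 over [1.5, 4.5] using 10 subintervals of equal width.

Δt = (4.5 − 1.5)/10 = 0.3.
Right endpoints: 1.8, 2.1, 2.4, 2.7, 3, 3.3, 3.6, 3.9, 4.2, 4.5.
f(1.8) = 3.4, f(2.1) = 4.3, f(2.4) = 5.2, f(2.7) = 6.1, f(3) = 7, f(3.3) = 7.9, f(3.6) = 8.8, f(3.9) = 9.7, f(4.2) = 10.6, f(4.5) = 11.5.
Sum = Δt · [f(1.8) + f(2.1) + f(2.4) + ...].
Sum = 22.35.

22.35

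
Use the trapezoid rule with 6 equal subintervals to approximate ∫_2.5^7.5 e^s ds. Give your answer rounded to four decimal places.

Δs = (7.5 − 2.5)/6 = 5/6.
f(2.5) ≈ 12.1825, f(10/3) ≈ 28.0316, f(25/6) ≈ 64.5001, f(5) ≈ 148.4132, f(35/6) ≈ 341.4951, f(20/3) ≈ 785.7720, f(7.5) ≈ 1808.0424.
T_6 = (Δs/2)·[f(s_0) + 2f(s_1) + ... + 2f(s_{5}) + f(s_6)].
Sum ≈ 1898.6037.

1898.6037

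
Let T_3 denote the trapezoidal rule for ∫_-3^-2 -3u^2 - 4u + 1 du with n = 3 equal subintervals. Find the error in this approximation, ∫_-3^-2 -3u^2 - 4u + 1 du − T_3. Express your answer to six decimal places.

0.055556

Exact integral: ∫_-3^-2 f(u) du = -8.
T_3 ≈ -8.05555556.
Error ≈ -8 − (-8.05555556) ≈ 0.055556.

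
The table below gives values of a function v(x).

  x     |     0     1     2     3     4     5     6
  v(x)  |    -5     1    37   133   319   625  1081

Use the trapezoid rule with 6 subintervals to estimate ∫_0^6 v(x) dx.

Δx = 1.
T_6 = (1/2)·[(-5) + 2·1 + 2·37 + 2·133 + 2·319 + 2·625 + 1081] = 1653.

1653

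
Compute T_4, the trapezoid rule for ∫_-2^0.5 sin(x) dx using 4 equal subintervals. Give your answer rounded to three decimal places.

Δx = (0.5 − (-2))/4 = 0.625.
f(-2) ≈ -0.909, f(-1.375) ≈ -0.981, f(-0.75) ≈ -0.682, f(-0.125) ≈ -0.125, f(0.5) ≈ 0.479.
T_4 = (Δx/2)·[f(x_0) + 2f(x_1) + 2f(x_2) + 2f(x_3) + f(x_4)].
Sum ≈ -1.251.

-1.251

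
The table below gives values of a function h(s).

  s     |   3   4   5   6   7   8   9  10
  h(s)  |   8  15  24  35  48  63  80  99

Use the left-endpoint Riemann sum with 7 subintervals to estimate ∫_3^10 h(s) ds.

273

Δs = 1.
Sum = 1·[8 + 15 + 24 + 35 + 48 + 63 + 80] = 273.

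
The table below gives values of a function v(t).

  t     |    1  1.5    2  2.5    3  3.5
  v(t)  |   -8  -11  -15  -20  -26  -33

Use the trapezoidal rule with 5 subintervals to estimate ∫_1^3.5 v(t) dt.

-46.25

Δt = 0.5.
T_5 = (0.5/2)·[(-8) + 2·(-11) + 2·(-15) + 2·(-20) + 2·(-26) + (-33)] = -46.25.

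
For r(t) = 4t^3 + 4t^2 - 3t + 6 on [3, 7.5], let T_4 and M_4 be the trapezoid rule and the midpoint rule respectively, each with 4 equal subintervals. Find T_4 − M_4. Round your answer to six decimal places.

95.396484

T_4 = 3629.28515625.
M_4 ≈ 3533.88867188.
T_4 − M_4 ≈ 95.396484.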